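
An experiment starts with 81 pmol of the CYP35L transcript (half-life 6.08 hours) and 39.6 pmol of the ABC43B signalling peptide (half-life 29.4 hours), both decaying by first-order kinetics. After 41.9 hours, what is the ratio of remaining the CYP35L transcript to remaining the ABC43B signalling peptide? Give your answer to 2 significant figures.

CYP35L transcript: 81 × (1/2)^(41.9/6.08) = 81 × (1/2)^6.8914 ≈ 0.68226 pmol.
ABC43B signalling peptide: 39.6 × (1/2)^(41.9/29.4) = 39.6 × (1/2)^1.4252 ≈ 14.746 pmol.
Ratio ≈ 0.68226 / 14.746 ≈ 0.046268.

0.046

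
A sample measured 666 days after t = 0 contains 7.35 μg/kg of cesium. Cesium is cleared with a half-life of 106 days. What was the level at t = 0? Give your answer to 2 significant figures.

570 μg/kg

Number of half-lives elapsed: n = 666/106 ≈ 6.283.
A₀ = A × 2^n = 7.35 × 2^6.283 = 7.35 × 77.871 ≈ 572.35 μg/kg.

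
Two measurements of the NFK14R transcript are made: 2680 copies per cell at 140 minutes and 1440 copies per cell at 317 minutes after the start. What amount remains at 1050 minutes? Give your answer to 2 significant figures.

110 copies per cell

Over Δt = 317 − 140 = 177 minutes, the level fell by a factor of 2680/1440 ≈ 1.8611.
n = log₂(1.8611) ≈ 0.89616 half-lives, so t½ = 177/0.89616 ≈ 197.51 minutes.
From t = 317 to t = 1050: 1440 × (1/2)^((1050−317)/197.51) ≈ 109.94 copies per cell.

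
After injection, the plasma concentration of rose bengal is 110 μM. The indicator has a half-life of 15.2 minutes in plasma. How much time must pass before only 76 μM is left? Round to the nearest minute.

Fraction remaining = 76/110 ≈ 0.69091.
n = log₂(110/76) = ln(1.4474)/ln 2 ≈ 0.53343 half-lives.
t = n × t½ = 0.53343 × 15.2 ≈ 8.1082 minutes.

8 minutes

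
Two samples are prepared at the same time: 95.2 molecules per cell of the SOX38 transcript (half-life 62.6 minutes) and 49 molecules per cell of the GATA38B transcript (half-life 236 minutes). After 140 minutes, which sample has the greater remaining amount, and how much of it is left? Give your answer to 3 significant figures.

GATA38B transcript, 32.5 molecules per cell

SOX38 transcript: 95.2 × (1/2)^2.2364 ≈ 20.203 molecules per cell.
GATA38B transcript: 49 × (1/2)^0.59322 ≈ 32.48 molecules per cell.
GATA38B transcript has more remaining, at ≈ 32.48 molecules per cell.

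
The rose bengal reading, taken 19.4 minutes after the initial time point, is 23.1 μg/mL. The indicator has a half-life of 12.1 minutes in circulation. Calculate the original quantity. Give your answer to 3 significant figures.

70.2 μg/mL

Number of half-lives elapsed: n = 19.4/12.1 ≈ 1.6033.
A₀ = A × 2^n = 23.1 × 2^1.6033 = 23.1 × 3.0384 ≈ 70.187 μg/mL.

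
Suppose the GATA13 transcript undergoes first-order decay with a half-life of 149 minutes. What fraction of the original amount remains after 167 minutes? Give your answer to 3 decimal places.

0.460

n = 167/149 ≈ 1.1208 half-lives.
Fraction remaining = (1/2)^1.1208 ≈ 0.45984.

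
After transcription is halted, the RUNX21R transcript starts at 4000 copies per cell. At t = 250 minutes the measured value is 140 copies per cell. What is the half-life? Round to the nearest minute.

A/A₀ = 140/4000 ≈ 0.035.
n = log₂(28.571) ≈ 4.8365 half-lives elapsed in 250 minutes.
t½ = 250/4.8365 ≈ 51.69 minutes.

52 minutes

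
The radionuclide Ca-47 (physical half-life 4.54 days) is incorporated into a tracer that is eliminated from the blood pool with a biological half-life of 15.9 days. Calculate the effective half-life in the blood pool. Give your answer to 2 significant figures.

1/t_eff = 1/t_phys + 1/t_biol = 1/4.54 + 1/15.9 = 0.28316 per day.
t_eff = 4.54 × 15.9 / (4.54 + 15.9) ≈ 3.5316 days.

3.5 days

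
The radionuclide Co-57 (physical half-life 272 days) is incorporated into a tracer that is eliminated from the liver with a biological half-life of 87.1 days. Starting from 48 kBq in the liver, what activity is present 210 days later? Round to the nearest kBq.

5 kBq

1/t_eff = 1/t_phys + 1/t_biol = 1/272 + 1/87.1 = 0.015158 per day.
t_eff = 272 × 87.1 / (272 + 87.1) ≈ 65.974 days.
Remaining = 48 × (1/2)^(210/65.974) = 48 × (1/2)^3.1831 ≈ 5.2849 kBq.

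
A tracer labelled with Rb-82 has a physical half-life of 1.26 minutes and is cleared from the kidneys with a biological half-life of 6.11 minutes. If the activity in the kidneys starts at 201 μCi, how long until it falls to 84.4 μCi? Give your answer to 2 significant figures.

1/t_eff = 1/t_phys + 1/t_biol = 1/1.26 + 1/6.11 = 0.95732 per minute.
t_eff = 1.26 × 6.11 / (1.26 + 6.11) ≈ 1.0446 minutes.
n = log₂(201/84.4) ≈ 1.2519; t = 1.2519 × 1.0446 ≈ 1.3077 minutes.

1.3 minutes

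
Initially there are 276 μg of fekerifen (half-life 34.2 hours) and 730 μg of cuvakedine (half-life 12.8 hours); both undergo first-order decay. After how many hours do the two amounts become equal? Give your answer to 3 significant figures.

28.7 hours

Set 276·(1/2)^(t/34.2) = 730·(1/2)^(t/12.8).
Taking log₂: log₂(276/730) = t·(1/34.2 − 1/12.8).
log₂(0.37808) = -1.4032; 1/34.2 − 1/12.8 = -0.048885.
t = -1.4032 / -0.048885 ≈ 28.705 hours.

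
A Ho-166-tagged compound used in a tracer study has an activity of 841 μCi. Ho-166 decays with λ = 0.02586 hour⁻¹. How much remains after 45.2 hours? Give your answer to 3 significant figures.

261 μCi

t½ = ln 2 / λ = 0.69315 / 0.02586 ≈ 26.804 hours.
Number of half-lives: n = 45.2/26.804 ≈ 1.6863.
Remaining = 841 × (1/2)^1.6863 = 841 × 0.31072 ≈ 261.31 μCi.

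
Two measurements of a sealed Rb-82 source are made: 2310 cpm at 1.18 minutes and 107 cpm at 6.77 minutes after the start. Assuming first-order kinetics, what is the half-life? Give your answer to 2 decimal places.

1.26 minutes

Over Δt = 6.77 − 1.18 = 5.59 minutes, the level fell by a factor of 2310/107 ≈ 21.589.
n = log₂(21.589) ≈ 4.4322 half-lives, so t½ = 5.59/4.4322 ≈ 1.2612 minutes.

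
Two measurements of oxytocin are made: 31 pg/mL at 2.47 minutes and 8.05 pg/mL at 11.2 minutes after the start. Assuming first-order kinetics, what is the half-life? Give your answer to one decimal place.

Over Δt = 11.2 − 2.47 = 8.73 minutes, the level fell by a factor of 31/8.05 ≈ 3.8509.
n = log₂(3.8509) ≈ 1.9452 half-lives, so t½ = 8.73/1.9452 ≈ 4.488 minutes.

4.5 minutes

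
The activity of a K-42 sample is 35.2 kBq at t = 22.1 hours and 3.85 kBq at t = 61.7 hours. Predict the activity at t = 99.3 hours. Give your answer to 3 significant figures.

Over Δt = 61.7 − 22.1 = 39.6 hours, the level fell by a factor of 35.2/3.85 ≈ 9.1429.
n = log₂(9.1429) ≈ 3.1926 half-lives, so t½ = 39.6/3.1926 ≈ 12.404 hours.
From t = 61.7 to t = 99.3: 3.85 × (1/2)^((99.3−61.7)/12.404) ≈ 0.47089 kBq.

0.471 kBq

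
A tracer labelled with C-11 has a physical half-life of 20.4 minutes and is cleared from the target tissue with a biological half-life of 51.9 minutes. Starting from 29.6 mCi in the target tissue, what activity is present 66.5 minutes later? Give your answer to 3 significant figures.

1/t_eff = 1/t_phys + 1/t_biol = 1/20.4 + 1/51.9 = 0.068287 per minute.
t_eff = 20.4 × 51.9 / (20.4 + 51.9) ≈ 14.644 minutes.
Remaining = 29.6 × (1/2)^(66.5/14.644) = 29.6 × (1/2)^4.5411 ≈ 1.2714 mCi.

1.27 mCi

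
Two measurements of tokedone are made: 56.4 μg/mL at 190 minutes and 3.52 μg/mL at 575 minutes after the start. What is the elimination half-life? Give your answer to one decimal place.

Over Δt = 575 − 190 = 385 minutes, the level fell by a factor of 56.4/3.52 ≈ 16.023.
n = log₂(16.023) ≈ 4.002 half-lives, so t½ = 385/4.002 ≈ 96.201 minutes.

96.2 minutes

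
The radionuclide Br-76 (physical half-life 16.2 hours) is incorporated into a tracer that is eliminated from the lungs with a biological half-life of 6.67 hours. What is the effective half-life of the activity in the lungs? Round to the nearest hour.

1/t_eff = 1/t_phys + 1/t_biol = 1/16.2 + 1/6.67 = 0.21165 per hour.
t_eff = 16.2 × 6.67 / (16.2 + 6.67) ≈ 4.7247 hours.

5 hours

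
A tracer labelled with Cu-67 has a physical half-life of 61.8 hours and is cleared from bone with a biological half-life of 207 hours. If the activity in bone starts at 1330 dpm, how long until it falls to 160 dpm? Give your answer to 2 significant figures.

150 hours

1/t_eff = 1/t_phys + 1/t_biol = 1/61.8 + 1/207 = 0.021012 per hour.
t_eff = 61.8 × 207 / (61.8 + 207) ≈ 47.592 hours.
n = log₂(1330/160) ≈ 3.0553; t = 3.0553 × 47.592 ≈ 145.41 hours.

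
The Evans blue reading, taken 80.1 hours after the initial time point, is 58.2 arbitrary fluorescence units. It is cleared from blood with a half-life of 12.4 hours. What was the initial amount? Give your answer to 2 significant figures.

5100 arbitrary fluorescence units

Number of half-lives elapsed: n = 80.1/12.4 ≈ 6.4597.
A₀ = A × 2^n = 58.2 × 2^6.4597 = 58.2 × 88.015 ≈ 5122.5 arbitrary fluorescence units.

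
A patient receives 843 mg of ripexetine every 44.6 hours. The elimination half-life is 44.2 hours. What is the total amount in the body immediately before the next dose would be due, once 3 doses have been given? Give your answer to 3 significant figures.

730 mg

The 3 doses were given 133.8, 89.2, 44.6 hours ago.
Total = 843·(1/2)^(133.8/44.2) + 843·(1/2)^(89.2/44.2) + 843·(1/2)^(44.6/44.2)
      = 103.41 + 208.12 + 418.86 ≈ 730.4 mg.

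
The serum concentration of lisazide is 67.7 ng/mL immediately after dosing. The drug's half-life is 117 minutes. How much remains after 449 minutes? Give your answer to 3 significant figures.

4.74 ng/mL

Number of half-lives: n = 449/117 ≈ 3.8376.
Remaining = 67.7 × (1/2)^3.8376 = 67.7 × 0.069946 ≈ 4.7354 ng/mL.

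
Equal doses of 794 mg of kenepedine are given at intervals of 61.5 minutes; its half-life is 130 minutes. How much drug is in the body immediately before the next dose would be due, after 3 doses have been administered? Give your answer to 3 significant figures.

1280 mg

The 3 doses were given 184.5, 123, 61.5 minutes ago.
Total = 794·(1/2)^(184.5/130) + 794·(1/2)^(123/130) + 794·(1/2)^(61.5/130)
      = 296.89 + 412.1 + 572.02 ≈ 1281 mg.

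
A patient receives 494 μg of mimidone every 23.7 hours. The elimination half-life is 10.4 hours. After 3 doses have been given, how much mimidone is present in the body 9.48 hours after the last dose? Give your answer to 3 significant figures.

328 μg

The 3 doses were given 56.88, 33.18, 9.48 hours ago.
Total = 494·(1/2)^(56.88/10.4) + 494·(1/2)^(33.18/10.4) + 494·(1/2)^(9.48/10.4)
      = 11.151 + 54.116 + 262.62 ≈ 327.89 μg.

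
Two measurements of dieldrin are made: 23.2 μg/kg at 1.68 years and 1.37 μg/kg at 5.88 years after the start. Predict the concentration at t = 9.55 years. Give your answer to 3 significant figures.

Over Δt = 5.88 − 1.68 = 4.2 years, the level fell by a factor of 23.2/1.37 ≈ 16.934.
n = log₂(16.934) ≈ 4.0819 half-lives, so t½ = 4.2/4.0819 ≈ 1.0289 years.
From t = 5.88 to t = 9.55: 1.37 × (1/2)^((9.55−5.88)/1.0289) ≈ 0.11561 μg/kg.

0.116 μg/kg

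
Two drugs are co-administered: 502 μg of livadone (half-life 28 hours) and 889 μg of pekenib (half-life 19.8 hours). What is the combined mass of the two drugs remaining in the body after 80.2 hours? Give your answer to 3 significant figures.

livadone: 502 × (1/2)^(80.2/28) = 502 × (1/2)^2.8643 ≈ 68.939 μg.
pekenib: 889 × (1/2)^(80.2/19.8) = 889 × (1/2)^4.0505 ≈ 53.651 μg.
Total = 68.939 + 53.651 ≈ 122.59 μg.

123 μg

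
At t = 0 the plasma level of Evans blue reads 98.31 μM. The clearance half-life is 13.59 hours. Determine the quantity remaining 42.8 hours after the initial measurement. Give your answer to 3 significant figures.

Number of half-lives: n = 42.8/13.59 ≈ 3.1494.
Remaining = 98.31 × (1/2)^3.1494 = 98.31 × 0.11271 ≈ 11.08 μM.

11.1 μM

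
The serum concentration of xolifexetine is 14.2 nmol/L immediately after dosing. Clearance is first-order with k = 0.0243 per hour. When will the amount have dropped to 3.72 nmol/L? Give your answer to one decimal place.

55.1 hours

t½ = ln 2 / k = 0.69315 / 0.0243 ≈ 28.525 hours.
Fraction remaining = 3.72/14.2 ≈ 0.26197.
n = log₂(14.2/3.72) = ln(3.8172)/ln 2 ≈ 1.9325 half-lives.
t = n × t½ = 1.9325 × 28.525 ≈ 55.124 hours.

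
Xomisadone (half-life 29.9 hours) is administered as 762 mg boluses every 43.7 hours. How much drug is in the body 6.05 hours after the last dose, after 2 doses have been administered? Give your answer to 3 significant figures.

The 2 doses were given 49.75, 6.05 hours ago.
Total = 762·(1/2)^(49.75/29.9) + 762·(1/2)^(6.05/29.9)
      = 240.48 + 662.28 ≈ 902.76 mg.

903 mg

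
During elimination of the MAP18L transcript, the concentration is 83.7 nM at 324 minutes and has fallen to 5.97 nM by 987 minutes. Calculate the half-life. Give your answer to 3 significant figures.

174 minutes

Over Δt = 987 − 324 = 663 minutes, the level fell by a factor of 83.7/5.97 ≈ 14.02.
n = log₂(14.02) ≈ 3.8094 half-lives, so t½ = 663/3.8094 ≈ 174.04 minutes.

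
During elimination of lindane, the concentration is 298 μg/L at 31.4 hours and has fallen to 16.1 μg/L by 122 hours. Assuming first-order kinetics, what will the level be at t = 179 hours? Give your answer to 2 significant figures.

2.6 μg/L

Over Δt = 122 − 31.4 = 90.6 hours, the level fell by a factor of 298/16.1 ≈ 18.509.
n = log₂(18.509) ≈ 4.2102 half-lives, so t½ = 90.6/4.2102 ≈ 21.519 hours.
From t = 122 to t = 179: 16.1 × (1/2)^((179−122)/21.519) ≈ 2.5672 μg/L.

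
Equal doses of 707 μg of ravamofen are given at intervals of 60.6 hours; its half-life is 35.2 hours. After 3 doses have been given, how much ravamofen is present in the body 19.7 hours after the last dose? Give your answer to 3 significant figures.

The 3 doses were given 140.9, 80.3, 19.7 hours ago.
Total = 707·(1/2)^(140.9/35.2) + 707·(1/2)^(80.3/35.2) + 707·(1/2)^(19.7/35.2)
      = 44.101 + 145.44 + 479.67 ≈ 669.22 μg.

669 μg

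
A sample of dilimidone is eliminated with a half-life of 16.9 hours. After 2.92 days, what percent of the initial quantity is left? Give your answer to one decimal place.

2.92 days = 70.08 hours.
n = 70.08/16.9 ≈ 4.1467 half-lives.
Fraction remaining = (1/2)^4.1467 ≈ 0.056455, i.e. 5.6455%.

5.6%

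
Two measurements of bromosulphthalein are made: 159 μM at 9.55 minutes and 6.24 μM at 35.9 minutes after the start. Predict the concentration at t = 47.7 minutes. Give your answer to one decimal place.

Over Δt = 35.9 − 9.55 = 26.35 minutes, the level fell by a factor of 159/6.24 ≈ 25.481.
n = log₂(25.481) ≈ 4.6713 half-lives, so t½ = 26.35/4.6713 ≈ 5.6408 minutes.
From t = 35.9 to t = 47.7: 6.24 × (1/2)^((47.7−35.9)/5.6408) ≈ 1.4637 μM.

1.5 μM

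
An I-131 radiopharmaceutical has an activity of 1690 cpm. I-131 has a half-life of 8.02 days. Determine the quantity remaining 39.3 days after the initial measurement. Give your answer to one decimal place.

56.6 cpm

Number of half-lives: n = 39.3/8.02 ≈ 4.9002.
Remaining = 1690 × (1/2)^4.9002 = 1690 × 0.033487 ≈ 56.593 cpm.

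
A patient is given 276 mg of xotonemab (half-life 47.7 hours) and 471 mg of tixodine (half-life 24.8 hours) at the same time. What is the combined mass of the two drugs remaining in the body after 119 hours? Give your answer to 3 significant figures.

65.9 mg

xotonemab: 276 × (1/2)^(119/47.7) = 276 × (1/2)^2.4948 ≈ 48.968 mg.
tixodine: 471 × (1/2)^(119/24.8) = 471 × (1/2)^4.7984 ≈ 16.926 mg.
Total = 48.968 + 16.926 ≈ 65.894 mg.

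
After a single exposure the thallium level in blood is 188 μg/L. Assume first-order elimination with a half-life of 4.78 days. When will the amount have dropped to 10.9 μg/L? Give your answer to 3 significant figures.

19.6 days

Fraction remaining = 10.9/188 ≈ 0.057979.
n = log₂(188/10.9) = ln(17.248)/ln 2 ≈ 4.1083 half-lives.
t = n × t½ = 4.1083 × 4.78 ≈ 19.638 days.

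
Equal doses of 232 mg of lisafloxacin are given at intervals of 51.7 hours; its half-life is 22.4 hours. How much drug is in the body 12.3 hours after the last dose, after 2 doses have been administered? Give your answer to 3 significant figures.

191 mg

The 2 doses were given 64, 12.3 hours ago.
Total = 232·(1/2)^(64/22.4) + 232·(1/2)^(12.3/22.4)
      = 32.019 + 158.56 ≈ 190.58 mg.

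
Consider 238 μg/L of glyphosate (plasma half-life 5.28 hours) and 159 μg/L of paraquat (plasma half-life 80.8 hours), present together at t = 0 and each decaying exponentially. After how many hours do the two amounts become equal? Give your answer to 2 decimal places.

Set 238·(1/2)^(t/5.28) = 159·(1/2)^(t/80.8).
Taking log₂: log₂(238/159) = t·(1/5.28 − 1/80.8).
log₂(1.4969) = 0.58193; 1/5.28 − 1/80.8 = 0.17702.
t = 0.58193 / 0.17702 ≈ 3.2874 hours.

3.29 hours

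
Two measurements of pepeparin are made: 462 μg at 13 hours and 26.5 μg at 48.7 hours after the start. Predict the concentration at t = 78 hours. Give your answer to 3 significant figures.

Over Δt = 48.7 − 13 = 35.7 hours, the level fell by a factor of 462/26.5 ≈ 17.434.
n = log₂(17.434) ≈ 4.1238 half-lives, so t½ = 35.7/4.1238 ≈ 8.657 hours.
From t = 48.7 to t = 78: 26.5 × (1/2)^((78−48.7)/8.657) ≈ 2.5374 μg.

2.54 μg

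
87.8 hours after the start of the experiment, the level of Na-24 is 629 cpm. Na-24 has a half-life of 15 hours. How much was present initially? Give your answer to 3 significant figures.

Number of half-lives elapsed: n = 87.8/15 ≈ 5.8533.
A₀ = A × 2^n = 629 × 2^5.8533 = 629 × 57.813 ≈ 36365 cpm.

36400 cpm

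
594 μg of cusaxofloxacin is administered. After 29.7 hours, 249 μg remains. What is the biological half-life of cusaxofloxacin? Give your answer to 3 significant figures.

A/A₀ = 249/594 ≈ 0.41919.
n = log₂(2.3855) ≈ 1.2543 half-lives elapsed in 29.7 hours.
t½ = 29.7/1.2543 ≈ 23.678 hours.

23.7 hours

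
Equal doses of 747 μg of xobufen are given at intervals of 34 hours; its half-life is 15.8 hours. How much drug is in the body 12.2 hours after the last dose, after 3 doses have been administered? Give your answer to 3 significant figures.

The 3 doses were given 80.2, 46.2, 12.2 hours ago.
Total = 747·(1/2)^(80.2/15.8) + 747·(1/2)^(46.2/15.8) + 747·(1/2)^(12.2/15.8)
      = 22.147 + 98.422 + 437.4 ≈ 557.97 μg.

558 μg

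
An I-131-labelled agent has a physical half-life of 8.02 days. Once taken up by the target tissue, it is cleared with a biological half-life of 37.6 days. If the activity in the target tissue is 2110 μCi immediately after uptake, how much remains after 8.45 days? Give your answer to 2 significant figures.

1/t_eff = 1/t_phys + 1/t_biol = 1/8.02 + 1/37.6 = 0.15128 per day.
t_eff = 8.02 × 37.6 / (8.02 + 37.6) ≈ 6.6101 days.
Remaining = 2110 × (1/2)^(8.45/6.6101) = 2110 × (1/2)^1.2784 ≈ 869.88 μCi.

870 μCi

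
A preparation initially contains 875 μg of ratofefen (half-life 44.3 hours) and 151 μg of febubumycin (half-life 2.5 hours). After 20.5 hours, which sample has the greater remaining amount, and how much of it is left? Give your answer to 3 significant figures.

ratofefen, 635 μg

ratofefen: 875 × (1/2)^0.46275 ≈ 634.9 μg.
febubumycin: 151 × (1/2)^8.2 ≈ 0.51349 μg.
Ratofefen has more remaining, at ≈ 634.9 μg.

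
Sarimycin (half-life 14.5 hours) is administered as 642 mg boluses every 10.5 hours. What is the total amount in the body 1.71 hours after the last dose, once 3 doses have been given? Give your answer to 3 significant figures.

1170 mg

The 3 doses were given 22.71, 12.21, 1.71 hours ago.
Total = 642·(1/2)^(22.71/14.5) + 642·(1/2)^(12.21/14.5) + 642·(1/2)^(1.71/14.5)
      = 216.8 + 358.14 + 591.61 ≈ 1166.5 mg.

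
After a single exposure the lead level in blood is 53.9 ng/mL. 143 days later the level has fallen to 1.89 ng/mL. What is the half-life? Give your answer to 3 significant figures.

A/A₀ = 1.89/53.9 ≈ 0.035065.
n = log₂(28.519) ≈ 4.8338 half-lives elapsed in 143 days.
t½ = 143/4.8338 ≈ 29.583 days.

29.6 days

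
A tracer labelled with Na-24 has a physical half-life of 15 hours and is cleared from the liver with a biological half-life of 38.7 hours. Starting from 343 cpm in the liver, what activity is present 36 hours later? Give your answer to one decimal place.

34.1 cpm

1/t_eff = 1/t_phys + 1/t_biol = 1/15 + 1/38.7 = 0.092506 per hour.
t_eff = 15 × 38.7 / (15 + 38.7) ≈ 10.81 hours.
Remaining = 343 × (1/2)^(36/10.81) = 343 × (1/2)^3.3302 ≈ 34.103 cpm.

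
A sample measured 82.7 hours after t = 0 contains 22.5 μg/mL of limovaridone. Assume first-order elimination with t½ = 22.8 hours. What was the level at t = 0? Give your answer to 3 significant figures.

Number of half-lives elapsed: n = 82.7/22.8 ≈ 3.6272.
A₀ = A × 2^n = 22.5 × 2^3.6272 = 22.5 × 12.356 ≈ 278.02 μg/mL.

278 μg/mL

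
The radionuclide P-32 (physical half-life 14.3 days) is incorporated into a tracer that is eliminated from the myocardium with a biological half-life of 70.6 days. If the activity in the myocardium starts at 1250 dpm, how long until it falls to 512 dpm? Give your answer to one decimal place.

15.3 days

1/t_eff = 1/t_phys + 1/t_biol = 1/14.3 + 1/70.6 = 0.084094 per day.
t_eff = 14.3 × 70.6 / (14.3 + 70.6) ≈ 11.891 days.
n = log₂(1250/512) ≈ 1.2877; t = 1.2877 × 11.891 ≈ 15.313 days.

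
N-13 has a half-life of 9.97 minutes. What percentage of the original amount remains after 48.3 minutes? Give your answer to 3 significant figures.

n = 48.3/9.97 ≈ 4.8445 half-lives.
Fraction remaining = (1/2)^4.8445 ≈ 0.034806, i.e. 3.4806%.

3.48%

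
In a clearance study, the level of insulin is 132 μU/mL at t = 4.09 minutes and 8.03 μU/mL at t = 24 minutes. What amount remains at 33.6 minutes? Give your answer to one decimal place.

2.1 μU/mL

Over Δt = 24 − 4.09 = 19.91 minutes, the level fell by a factor of 132/8.03 ≈ 16.438.
n = log₂(16.438) ≈ 4.039 half-lives, so t½ = 19.91/4.039 ≈ 4.9294 minutes.
From t = 24 to t = 33.6: 8.03 × (1/2)^((33.6−24)/4.9294) ≈ 2.0819 μU/mL.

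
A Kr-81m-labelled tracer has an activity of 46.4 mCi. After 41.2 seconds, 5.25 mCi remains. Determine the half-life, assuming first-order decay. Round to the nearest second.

13 seconds

A/A₀ = 5.25/46.4 ≈ 0.11315.
n = log₂(8.8381) ≈ 3.1437 half-lives elapsed in 41.2 seconds.
t½ = 41.2/3.1437 ≈ 13.105 seconds.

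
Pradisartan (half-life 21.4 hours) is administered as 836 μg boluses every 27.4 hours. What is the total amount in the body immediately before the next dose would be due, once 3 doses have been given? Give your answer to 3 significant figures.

The 3 doses were given 82.2, 54.8, 27.4 hours ago.
Total = 836·(1/2)^(82.2/21.4) + 836·(1/2)^(54.8/21.4) + 836·(1/2)^(27.4/21.4)
      = 58.333 + 141.69 + 344.17 ≈ 544.2 μg.

544 μg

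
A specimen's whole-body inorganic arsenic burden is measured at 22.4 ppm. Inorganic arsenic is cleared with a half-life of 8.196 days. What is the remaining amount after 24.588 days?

Elapsed time is 3 half-lives (24.588/8.196).
Each half-life halves the amount: 22.4 × (1/2)^3 = 22.4/8 = 2.8 ppm.

2.8 ppm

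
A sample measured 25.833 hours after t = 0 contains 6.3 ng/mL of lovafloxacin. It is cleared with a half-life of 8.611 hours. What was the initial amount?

Number of half-lives elapsed: n = 25.833/8.611 ≈ 3.
A₀ = A × 2^n = 6.3 × 2^3 = 6.3 × 8 ≈ 50.4 ng/mL.

50.4 ng/mL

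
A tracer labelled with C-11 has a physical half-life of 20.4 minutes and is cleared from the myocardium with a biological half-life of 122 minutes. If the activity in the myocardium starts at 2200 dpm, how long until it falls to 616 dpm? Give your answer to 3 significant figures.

1/t_eff = 1/t_phys + 1/t_biol = 1/20.4 + 1/122 = 0.057216 per minute.
t_eff = 20.4 × 122 / (20.4 + 122) ≈ 17.478 minutes.
n = log₂(2200/616) ≈ 1.8365; t = 1.8365 × 17.478 ≈ 32.098 minutes.

32.1 minutes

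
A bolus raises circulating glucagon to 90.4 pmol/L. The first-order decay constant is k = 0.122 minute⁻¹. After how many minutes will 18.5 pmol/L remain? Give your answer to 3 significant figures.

t½ = ln 2 / k = 0.69315 / 0.122 ≈ 5.6815 minutes.
Fraction remaining = 18.5/90.4 ≈ 0.20465.
n = log₂(90.4/18.5) = ln(4.8865)/ln 2 ≈ 2.2888 half-lives.
t = n × t½ = 2.2888 × 5.6815 ≈ 13.004 minutes.

13.0 minutes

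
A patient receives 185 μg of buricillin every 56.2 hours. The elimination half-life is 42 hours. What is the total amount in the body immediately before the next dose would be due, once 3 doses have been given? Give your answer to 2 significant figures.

110 μg

The 3 doses were given 168.6, 112.4, 56.2 hours ago.
Total = 185·(1/2)^(168.6/42) + 185·(1/2)^(112.4/42) + 185·(1/2)^(56.2/42)
      = 11.449 + 28.944 + 73.175 ≈ 113.57 μg.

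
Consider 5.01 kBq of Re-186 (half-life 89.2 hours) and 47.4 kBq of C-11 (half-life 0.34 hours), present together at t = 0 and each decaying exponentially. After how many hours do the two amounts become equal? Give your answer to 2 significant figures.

Set 5.01·(1/2)^(t/89.2) = 47.4·(1/2)^(t/0.34).
Taking log₂: log₂(5.01/47.4) = t·(1/89.2 − 1/0.34).
log₂(0.1057) = -3.242; 1/89.2 − 1/0.34 = -2.93.
t = -3.242 / -2.93 ≈ 1.1065 hours.

1.1 hours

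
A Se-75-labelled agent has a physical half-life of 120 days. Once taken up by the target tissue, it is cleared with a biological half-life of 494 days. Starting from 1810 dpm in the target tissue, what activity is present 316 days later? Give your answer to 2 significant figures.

190 dpm

1/t_eff = 1/t_phys + 1/t_biol = 1/120 + 1/494 = 0.010358 per day.
t_eff = 120 × 494 / (120 + 494) ≈ 96.547 days.
Remaining = 1810 × (1/2)^(316/96.547) = 1810 × (1/2)^3.273 ≈ 187.24 dpm.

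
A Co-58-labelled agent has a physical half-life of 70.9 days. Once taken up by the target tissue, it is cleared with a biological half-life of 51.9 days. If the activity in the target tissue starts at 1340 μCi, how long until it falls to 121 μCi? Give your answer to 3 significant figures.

1/t_eff = 1/t_phys + 1/t_biol = 1/70.9 + 1/51.9 = 0.033372 per day.
t_eff = 70.9 × 51.9 / (70.9 + 51.9) ≈ 29.965 days.
n = log₂(1340/121) ≈ 3.4692; t = 3.4692 × 29.965 ≈ 103.95 days.

104 days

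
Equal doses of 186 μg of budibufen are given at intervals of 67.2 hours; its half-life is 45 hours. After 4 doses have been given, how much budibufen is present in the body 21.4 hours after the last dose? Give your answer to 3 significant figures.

204 μg

The 4 doses were given 223, 155.8, 88.6, 21.4 hours ago.
Total = 186·(1/2)^(223/45) + 186·(1/2)^(155.8/45) + 186·(1/2)^(88.6/45) + 186·(1/2)^(21.4/45)
      = 5.9943 + 16.876 + 47.514 + 133.77 ≈ 204.15 μg.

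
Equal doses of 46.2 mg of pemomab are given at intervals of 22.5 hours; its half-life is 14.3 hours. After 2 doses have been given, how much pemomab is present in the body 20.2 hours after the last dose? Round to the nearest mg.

23 mg

The 2 doses were given 42.7, 20.2 hours ago.
Total = 46.2·(1/2)^(42.7/14.3) + 46.2·(1/2)^(20.2/14.3)
      = 5.8313 + 17.354 ≈ 23.186 mg.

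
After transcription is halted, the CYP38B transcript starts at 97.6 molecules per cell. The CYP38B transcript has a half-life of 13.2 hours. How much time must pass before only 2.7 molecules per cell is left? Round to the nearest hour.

Fraction remaining = 2.7/97.6 ≈ 0.027664.
n = log₂(97.6/2.7) = ln(36.148)/ln 2 ≈ 5.1758 half-lives.
t = n × t½ = 5.1758 × 13.2 ≈ 68.321 hours.

68 hours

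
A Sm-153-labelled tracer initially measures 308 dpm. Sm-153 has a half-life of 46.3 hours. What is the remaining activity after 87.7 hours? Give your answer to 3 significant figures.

Number of half-lives: n = 87.7/46.3 ≈ 1.8942.
Remaining = 308 × (1/2)^1.8942 = 308 × 0.26903 ≈ 82.861 dpm.

82.9 dpm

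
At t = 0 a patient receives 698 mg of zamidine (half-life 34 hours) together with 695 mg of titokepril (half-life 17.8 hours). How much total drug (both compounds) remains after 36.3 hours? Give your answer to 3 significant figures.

502 mg

zamidine: 698 × (1/2)^(36.3/34) = 698 × (1/2)^1.0676 ≈ 333.01 mg.
titokepril: 695 × (1/2)^(36.3/17.8) = 695 × (1/2)^2.0393 ≈ 169.08 mg.
Total = 333.01 + 169.08 ≈ 502.09 mg.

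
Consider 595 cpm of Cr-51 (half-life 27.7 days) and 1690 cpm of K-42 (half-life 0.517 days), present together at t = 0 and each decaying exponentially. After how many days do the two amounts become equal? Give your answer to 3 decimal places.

Set 595·(1/2)^(t/27.7) = 1690·(1/2)^(t/0.517).
Taking log₂: log₂(595/1690) = t·(1/27.7 − 1/0.517).
log₂(0.35207) = -1.5061; 1/27.7 − 1/0.517 = -1.8981.
t = -1.5061 / -1.8981 ≈ 0.79344 days.

0.793 days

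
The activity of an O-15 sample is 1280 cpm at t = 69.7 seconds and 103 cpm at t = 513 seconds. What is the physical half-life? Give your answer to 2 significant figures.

120 seconds

Over Δt = 513 − 69.7 = 443.3 seconds, the level fell by a factor of 1280/103 ≈ 12.427.
n = log₂(12.427) ≈ 3.6354 half-lives, so t½ = 443.3/3.6354 ≈ 121.94 seconds.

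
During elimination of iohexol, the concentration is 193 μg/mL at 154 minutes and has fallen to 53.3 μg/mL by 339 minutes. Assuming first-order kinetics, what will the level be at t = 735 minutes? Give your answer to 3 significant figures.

Over Δt = 339 − 154 = 185 minutes, the level fell by a factor of 193/53.3 ≈ 3.621.
n = log₂(3.621) ≈ 1.8564 half-lives, so t½ = 185/1.8564 ≈ 99.656 minutes.
From t = 339 to t = 735: 53.3 × (1/2)^((735−339)/99.656) ≈ 3.3926 μg/mL.

3.39 μg/mL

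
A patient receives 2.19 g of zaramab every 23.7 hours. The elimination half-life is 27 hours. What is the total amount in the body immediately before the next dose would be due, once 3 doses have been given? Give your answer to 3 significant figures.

The 3 doses were given 71.1, 47.4, 23.7 hours ago.
Total = 2.19·(1/2)^(71.1/27) + 2.19·(1/2)^(47.4/27) + 2.19·(1/2)^(23.7/27)
      = 0.35297 + 0.64859 + 1.1918 ≈ 2.1934 g.

2.19 g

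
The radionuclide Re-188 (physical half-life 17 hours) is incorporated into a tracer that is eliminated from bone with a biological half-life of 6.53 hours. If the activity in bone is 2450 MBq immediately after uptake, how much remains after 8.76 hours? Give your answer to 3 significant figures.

1/t_eff = 1/t_phys + 1/t_biol = 1/17 + 1/6.53 = 0.21196 per hour.
t_eff = 17 × 6.53 / (17 + 6.53) ≈ 4.7178 hours.
Remaining = 2450 × (1/2)^(8.76/4.7178) = 2450 × (1/2)^1.8568 ≈ 676.42 MBq.

676 MBq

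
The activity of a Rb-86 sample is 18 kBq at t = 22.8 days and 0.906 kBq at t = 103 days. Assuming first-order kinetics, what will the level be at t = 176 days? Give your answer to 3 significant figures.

0.0596 kBq

Over Δt = 103 − 22.8 = 80.2 days, the level fell by a factor of 18/0.906 ≈ 19.868.
n = log₂(19.868) ≈ 4.3123 half-lives, so t½ = 80.2/4.3123 ≈ 18.598 days.
From t = 103 to t = 176: 0.906 × (1/2)^((176−103)/18.598) ≈ 0.059638 kBq.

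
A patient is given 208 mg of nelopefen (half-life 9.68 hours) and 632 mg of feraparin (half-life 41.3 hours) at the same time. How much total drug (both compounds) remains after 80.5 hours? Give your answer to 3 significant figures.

nelopefen: 208 × (1/2)^(80.5/9.68) = 208 × (1/2)^8.3161 ≈ 0.65262 mg.
feraparin: 632 × (1/2)^(80.5/41.3) = 632 × (1/2)^1.9492 ≈ 163.67 mg.
Total = 0.65262 + 163.67 ≈ 164.32 mg.

164 mg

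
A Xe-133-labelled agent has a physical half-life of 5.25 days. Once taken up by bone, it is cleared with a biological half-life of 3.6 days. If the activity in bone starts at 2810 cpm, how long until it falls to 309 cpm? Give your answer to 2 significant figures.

1/t_eff = 1/t_phys + 1/t_biol = 1/5.25 + 1/3.6 = 0.46825 per day.
t_eff = 5.25 × 3.6 / (5.25 + 3.6) ≈ 2.1356 days.
n = log₂(2810/309) ≈ 3.1849; t = 3.1849 × 2.1356 ≈ 6.8016 days.

6.8 days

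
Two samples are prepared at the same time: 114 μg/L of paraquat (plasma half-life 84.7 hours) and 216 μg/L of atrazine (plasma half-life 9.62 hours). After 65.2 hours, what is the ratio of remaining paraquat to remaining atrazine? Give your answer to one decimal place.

paraquat: 114 × (1/2)^(65.2/84.7) = 114 × (1/2)^0.76978 ≈ 66.862 μg/L.
atrazine: 216 × (1/2)^(65.2/9.62) = 216 × (1/2)^6.7775 ≈ 1.9688 μg/L.
Ratio ≈ 66.862 / 1.9688 ≈ 33.96.

34.0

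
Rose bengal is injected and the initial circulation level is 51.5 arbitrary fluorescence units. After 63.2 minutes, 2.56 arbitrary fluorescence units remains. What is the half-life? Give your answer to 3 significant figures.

A/A₀ = 2.56/51.5 ≈ 0.049709.
n = log₂(20.117) ≈ 4.3304 half-lives elapsed in 63.2 minutes.
t½ = 63.2/4.3304 ≈ 14.595 minutes.

14.6 minutes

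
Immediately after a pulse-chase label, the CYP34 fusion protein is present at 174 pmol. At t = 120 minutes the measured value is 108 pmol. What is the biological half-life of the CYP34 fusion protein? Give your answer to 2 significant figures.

A/A₀ = 108/174 ≈ 0.62069.
n = log₂(1.6111) ≈ 0.68806 half-lives elapsed in 120 minutes.
t½ = 120/0.68806 ≈ 174.4 minutes.

170 minutes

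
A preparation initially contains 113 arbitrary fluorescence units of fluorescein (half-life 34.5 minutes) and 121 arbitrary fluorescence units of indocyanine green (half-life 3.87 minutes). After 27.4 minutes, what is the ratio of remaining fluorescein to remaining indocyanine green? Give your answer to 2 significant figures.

73

fluorescein: 113 × (1/2)^(27.4/34.5) = 113 × (1/2)^0.7942 ≈ 65.163 arbitrary fluorescence units.
indocyanine green: 121 × (1/2)^(27.4/3.87) = 121 × (1/2)^7.0801 ≈ 0.89426 arbitrary fluorescence units.
Ratio ≈ 65.163 / 0.89426 ≈ 72.868.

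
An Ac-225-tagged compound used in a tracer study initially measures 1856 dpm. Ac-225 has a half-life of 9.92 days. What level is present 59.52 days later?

29 dpm

Elapsed time is 6 half-lives (59.52/9.92).
Each half-life halves the amount: 1856 × (1/2)^6 = 1856/64 = 29 dpm.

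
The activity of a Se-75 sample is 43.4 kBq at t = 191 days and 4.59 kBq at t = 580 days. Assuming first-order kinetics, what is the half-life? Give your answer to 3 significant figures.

Over Δt = 580 − 191 = 389 days, the level fell by a factor of 43.4/4.59 ≈ 9.4553.
n = log₂(9.4553) ≈ 3.2411 half-lives, so t½ = 389/3.2411 ≈ 120.02 days.

120 days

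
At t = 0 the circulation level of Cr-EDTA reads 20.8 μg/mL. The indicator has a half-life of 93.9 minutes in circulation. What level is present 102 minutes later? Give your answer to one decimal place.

Number of half-lives: n = 102/93.9 ≈ 1.0863.
Remaining = 20.8 × (1/2)^1.0863 = 20.8 × 0.47098 ≈ 9.7964 μg/mL.

9.8 μg/mL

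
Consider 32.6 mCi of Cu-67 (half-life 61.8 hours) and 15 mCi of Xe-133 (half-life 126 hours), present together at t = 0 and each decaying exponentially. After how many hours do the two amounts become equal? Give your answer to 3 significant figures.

Set 32.6·(1/2)^(t/61.8) = 15·(1/2)^(t/126).
Taking log₂: log₂(32.6/15) = t·(1/61.8 − 1/126).
log₂(2.1733) = 1.1199; 1/61.8 − 1/126 = 0.0082447.
t = 1.1199 / 0.0082447 ≈ 135.83 hours.

136 hours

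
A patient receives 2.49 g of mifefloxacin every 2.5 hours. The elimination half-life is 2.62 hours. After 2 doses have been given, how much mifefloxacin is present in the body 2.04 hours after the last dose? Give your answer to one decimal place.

2.2 g

The 2 doses were given 4.54, 2.04 hours ago.
Total = 2.49·(1/2)^(4.54/2.62) + 2.49·(1/2)^(2.04/2.62)
      = 0.74915 + 1.4515 ≈ 2.2006 g.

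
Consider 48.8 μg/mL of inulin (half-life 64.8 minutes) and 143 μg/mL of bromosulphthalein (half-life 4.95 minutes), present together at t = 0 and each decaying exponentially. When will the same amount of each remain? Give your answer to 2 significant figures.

8.3 minutes

Set 48.8·(1/2)^(t/64.8) = 143·(1/2)^(t/4.95).
Taking log₂: log₂(48.8/143) = t·(1/64.8 − 1/4.95).
log₂(0.34126) = -1.5511; 1/64.8 − 1/4.95 = -0.18659.
t = -1.5511 / -0.18659 ≈ 8.3128 minutes.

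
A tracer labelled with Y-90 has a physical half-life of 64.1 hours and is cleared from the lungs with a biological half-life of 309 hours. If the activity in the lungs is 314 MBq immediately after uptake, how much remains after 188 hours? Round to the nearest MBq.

1/t_eff = 1/t_phys + 1/t_biol = 1/64.1 + 1/309 = 0.018837 per hour.
t_eff = 64.1 × 309 / (64.1 + 309) ≈ 53.087 hours.
Remaining = 314 × (1/2)^(188/53.087) = 314 × (1/2)^3.5413 ≈ 26.97 MBq.

27 MBq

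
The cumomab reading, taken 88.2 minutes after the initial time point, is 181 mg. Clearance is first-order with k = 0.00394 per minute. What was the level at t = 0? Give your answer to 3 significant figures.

256 mg

t½ = ln 2 / k = 0.69315 / 0.00394 ≈ 175.93 minutes.
Number of half-lives elapsed: n = 88.2/175.93 ≈ 0.50135.
A₀ = A × 2^n = 181 × 2^0.50135 = 181 × 1.4155 ≈ 256.21 mg.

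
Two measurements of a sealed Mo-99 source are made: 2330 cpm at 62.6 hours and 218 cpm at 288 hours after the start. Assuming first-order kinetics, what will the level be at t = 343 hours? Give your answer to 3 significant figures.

122 cpm

Over Δt = 288 − 62.6 = 225.4 hours, the level fell by a factor of 2330/218 ≈ 10.688.
n = log₂(10.688) ≈ 3.4179 half-lives, so t½ = 225.4/3.4179 ≈ 65.946 hours.
From t = 288 to t = 343: 218 × (1/2)^((343−288)/65.946) ≈ 122.29 cpm.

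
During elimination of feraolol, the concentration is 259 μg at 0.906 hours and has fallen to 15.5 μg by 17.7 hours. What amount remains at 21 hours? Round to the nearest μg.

9 μg

Over Δt = 17.7 − 0.906 = 16.794 hours, the level fell by a factor of 259/15.5 ≈ 16.71.
n = log₂(16.71) ≈ 4.0626 half-lives, so t½ = 16.794/4.0626 ≈ 4.1338 hours.
From t = 17.7 to t = 21: 15.5 × (1/2)^((21−17.7)/4.1338) ≈ 8.9129 μg.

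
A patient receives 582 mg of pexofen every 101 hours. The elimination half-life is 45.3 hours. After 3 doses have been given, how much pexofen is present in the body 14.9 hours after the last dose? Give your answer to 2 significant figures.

580 mg

The 3 doses were given 216.9, 115.9, 14.9 hours ago.
Total = 582·(1/2)^(216.9/45.3) + 582·(1/2)^(115.9/45.3) + 582·(1/2)^(14.9/45.3)
      = 21.065 + 98.796 + 463.35 ≈ 583.21 mg.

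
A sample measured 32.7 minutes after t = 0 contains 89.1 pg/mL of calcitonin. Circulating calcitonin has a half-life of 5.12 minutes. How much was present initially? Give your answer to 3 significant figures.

Number of half-lives elapsed: n = 32.7/5.12 ≈ 6.3867.
A₀ = A × 2^n = 89.1 × 2^6.3867 = 89.1 × 83.675 ≈ 7455.4 pg/mL.

7460 pg/mL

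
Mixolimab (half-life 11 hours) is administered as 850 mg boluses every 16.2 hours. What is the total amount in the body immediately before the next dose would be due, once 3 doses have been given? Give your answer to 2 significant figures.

The 3 doses were given 48.6, 32.4, 16.2 hours ago.
Total = 850·(1/2)^(48.6/11) + 850·(1/2)^(32.4/11) + 850·(1/2)^(16.2/11)
      = 39.757 + 110.34 + 306.26 ≈ 456.36 mg.

460 mg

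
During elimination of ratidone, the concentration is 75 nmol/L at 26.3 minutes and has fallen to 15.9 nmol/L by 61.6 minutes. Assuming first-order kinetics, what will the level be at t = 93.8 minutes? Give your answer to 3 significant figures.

Over Δt = 61.6 − 26.3 = 35.3 minutes, the level fell by a factor of 75/15.9 ≈ 4.717.
n = log₂(4.717) ≈ 2.2379 half-lives, so t½ = 35.3/2.2379 ≈ 15.774 minutes.
From t = 61.6 to t = 93.8: 15.9 × (1/2)^((93.8−61.6)/15.774) ≈ 3.8627 nmol/L.

3.86 nmol/L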